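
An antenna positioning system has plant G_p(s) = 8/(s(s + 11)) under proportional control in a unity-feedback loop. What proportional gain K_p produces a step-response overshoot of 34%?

From %OS = 100·exp(−πζ/√(1−ζ²)) = 34%, ζ = −ln(0.34)/√(π²+ln²(0.34)) = 0.3248.
Characteristic equation s² + 11s + 8K_p = 0 gives ζ = 11/(2√(8K_p)).
Setting ζ = 0.3248: √(8K_p) = 11/(2·0.3248) = 16.93, so K_p = 286.8/8 = 35.8.

K_p = 35.8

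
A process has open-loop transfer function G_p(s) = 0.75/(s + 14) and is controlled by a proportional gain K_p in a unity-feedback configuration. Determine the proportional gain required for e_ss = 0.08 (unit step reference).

K_p = 215

Steady-state error for a unit step on this type-0 loop is 1/(1 + K_p·G_p(0)).
G_p(0) = 0.05357. Require 1/(1 + K_p·0.05357) = 0.08, so 1 + 0.05357·K_p = 12.5.
K_p = (12.5 − 1)/0.05357 = 215.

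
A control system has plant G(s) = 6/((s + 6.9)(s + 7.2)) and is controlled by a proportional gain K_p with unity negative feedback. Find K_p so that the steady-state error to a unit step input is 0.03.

K_p = 268

The loop is type 0, so e_ss(step) = 1/(1 + K_pos) with K_pos = K_p·G(0).
G(0) = 0.1208. Require 1/(1 + K_p·0.1208) = 0.03, so 1 + 0.1208·K_p = 33.33.
K_p = (33.33 − 1)/0.1208 = 268.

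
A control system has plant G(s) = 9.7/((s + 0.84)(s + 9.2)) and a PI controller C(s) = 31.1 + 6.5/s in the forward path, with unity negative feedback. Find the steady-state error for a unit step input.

0

The open loop C(s)G(s) has a pole at the origin (type 1), so the static position error constant is infinite and e_ss = 1/(1+∞) = 0.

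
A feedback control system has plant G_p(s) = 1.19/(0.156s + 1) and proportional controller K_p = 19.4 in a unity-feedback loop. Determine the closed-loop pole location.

Closed loop: T(s) = K_p·G_p/(1+K_p·G_p) = 23.09/(0.156s + 1 + 23.09), with pole at s = −(1 + 23.09)/0.156 = −154.4.

s = -154.4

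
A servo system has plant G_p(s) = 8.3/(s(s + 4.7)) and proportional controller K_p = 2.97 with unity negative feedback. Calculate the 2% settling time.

T_s ≈ 1.7 s

The closed-loop denominator s² + 4.7s + 24.65 gives ω_n = √24.65 = 4.965 and ζ = 4.7/(2ω_n) = 0.4733.
2% settling time T_s ≈ 4/(ζω_n) = 4/2.35 = 1.7 s.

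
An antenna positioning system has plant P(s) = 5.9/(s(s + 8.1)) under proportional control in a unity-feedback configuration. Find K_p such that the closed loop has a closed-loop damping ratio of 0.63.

Closed-loop characteristic equation: s² + 8.1s + K_p·5.9 = 0.
So ω_n = √(5.9K_p) and 2ζω_n = 8.1, giving ζ = 8.1/(2√(5.9K_p)).
Setting ζ = 0.63: √(5.9K_p) = 8.1/(2·0.63) = 6.429, so K_p = 41.33/5.9 = 7.

K_p = 7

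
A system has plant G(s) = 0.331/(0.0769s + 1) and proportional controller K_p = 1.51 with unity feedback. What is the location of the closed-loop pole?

Closed loop: T(s) = K_p·G/(1+K_p·G) = 0.4998/(0.0769s + 1 + 0.4998), with pole at s = −(1 + 0.4998)/0.0769 = −19.5.

s = -19.5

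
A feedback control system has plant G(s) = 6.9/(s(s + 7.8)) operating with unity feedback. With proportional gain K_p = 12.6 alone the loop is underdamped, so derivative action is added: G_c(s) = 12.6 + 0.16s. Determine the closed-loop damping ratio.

ζ = 0.477

Forward path: (12.6 + 0.16s)·6.9/(s(s+7.8)). The closed-loop characteristic equation is s² + (7.8 + 6.9·0.16)s + 6.9·12.6 = 0.
That is s² + 8.904s + 86.94 = 0, so ω_n = 9.324 rad/s and ζ = 8.904/(2·9.324) = 0.4775.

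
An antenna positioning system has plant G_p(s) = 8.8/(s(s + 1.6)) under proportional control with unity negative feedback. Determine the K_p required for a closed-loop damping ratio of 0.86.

Closed-loop characteristic equation: s² + 1.6s + K_p·8.8 = 0.
So ω_n = √(8.8K_p) and 2ζω_n = 1.6, giving ζ = 1.6/(2√(8.8K_p)).
Setting ζ = 0.86: √(8.8K_p) = 1.6/(2·0.86) = 0.9302, so K_p = 0.8653/8.8 = 0.0983.

K_p = 0.0983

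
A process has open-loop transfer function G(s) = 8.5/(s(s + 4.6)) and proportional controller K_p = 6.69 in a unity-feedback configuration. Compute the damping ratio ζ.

ζ = 0.305

1 + K_p·G(s) = 0 gives s² + 4.6s + 56.87 = 0.
So ω_n² = 56.87 ⇒ ω_n = 7.541 rad/s, and ζ = 4.6/(2ω_n) = 0.305.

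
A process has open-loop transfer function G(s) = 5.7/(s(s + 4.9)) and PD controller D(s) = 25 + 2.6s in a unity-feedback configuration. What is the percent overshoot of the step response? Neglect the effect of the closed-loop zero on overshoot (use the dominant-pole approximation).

1%

Forward path: (25 + 2.6s)·5.7/(s(s+4.9)). The closed-loop characteristic equation is s² + (4.9 + 5.7·2.6)s + 5.7·25 = 0.
That is s² + 19.72s + 142.5 = 0, so ω_n = 11.94 rad/s and ζ = 19.72/(2·11.94) = 0.826.
%OS = 100·exp(−πζ/√(1−ζ²)) = 1%.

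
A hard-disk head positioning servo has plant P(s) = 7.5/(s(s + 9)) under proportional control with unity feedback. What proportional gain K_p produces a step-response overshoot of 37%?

From %OS = 100·exp(−πζ/√(1−ζ²)) = 37%, ζ = −ln(0.37)/√(π²+ln²(0.37)) = 0.3017.
Characteristic equation s² + 9s + 7.5K_p = 0 gives ζ = 9/(2√(7.5K_p)).
Setting ζ = 0.3017: √(7.5K_p) = 9/(2·0.3017) = 14.91, so K_p = 222.4/7.5 = 29.7.

K_p = 29.7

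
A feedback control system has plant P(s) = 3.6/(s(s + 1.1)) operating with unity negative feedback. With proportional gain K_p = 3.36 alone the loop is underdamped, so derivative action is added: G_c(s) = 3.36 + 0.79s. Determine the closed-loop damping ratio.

ζ = 0.567

Forward path: (3.36 + 0.79s)·3.6/(s(s+1.1)). The closed-loop characteristic equation is s² + (1.1 + 3.6·0.79)s + 3.6·3.36 = 0.
That is s² + 3.944s + 12.1 = 0, so ω_n = 3.478 rad/s and ζ = 3.944/(2·3.478) = 0.567.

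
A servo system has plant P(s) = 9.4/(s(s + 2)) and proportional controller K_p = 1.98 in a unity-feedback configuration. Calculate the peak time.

Closed-loop characteristic equation: s² + 2s + 18.61 = 0, so ω_n = 4.314 rad/s and ζ = 2/(2·4.314) = 0.2318.
Damped frequency ω_d = ω_n√(1−ζ²) = 4.197 rad/s, so peak time T_p = π/ω_d = 0.749 s.

T_p = 0.749 s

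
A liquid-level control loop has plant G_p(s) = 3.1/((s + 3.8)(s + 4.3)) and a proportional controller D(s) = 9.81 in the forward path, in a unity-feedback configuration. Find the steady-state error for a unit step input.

The loop is type 0. Static position error constant K_pos = D(0)·G_p(0) = 9.81·0.1897 = 1.861.
Steady-state error to a unit step: e_ss = 1/(1+K_pos) = 1/2.861 = 0.35.

0.35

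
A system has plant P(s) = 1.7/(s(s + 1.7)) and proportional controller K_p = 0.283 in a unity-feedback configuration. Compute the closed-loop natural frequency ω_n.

ω_n = 0.694 rad/s

With unity feedback the closed-loop characteristic equation is s² + 1.7s + 0.283·1.7 = s² + 1.7s + 0.4811 = 0.
Matching s² + 2ζω_n s + ω_n²: ω_n = √0.4811 = 0.6936 rad/s and 2ζω_n = 1.7, so ζ = 1.7/(2·0.6936) = 1.23.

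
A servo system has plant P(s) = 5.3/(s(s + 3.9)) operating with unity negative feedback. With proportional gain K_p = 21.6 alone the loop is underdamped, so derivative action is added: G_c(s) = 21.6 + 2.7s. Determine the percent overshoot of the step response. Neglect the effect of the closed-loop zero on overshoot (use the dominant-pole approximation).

Forward path: (21.6 + 2.7s)·5.3/(s(s+3.9)). The closed-loop characteristic equation is s² + (3.9 + 5.3·2.7)s + 5.3·21.6 = 0.
That is s² + 18.21s + 114.5 = 0, so ω_n = 10.7 rad/s and ζ = 18.21/(2·10.7) = 0.851.
%OS = 100·exp(−πζ/√(1−ζ²)) = 0.616%.

0.616%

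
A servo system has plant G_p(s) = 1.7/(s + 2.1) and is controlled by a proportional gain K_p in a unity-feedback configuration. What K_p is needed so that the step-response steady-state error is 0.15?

For a type-0 loop with proportional control, e_ss = 1/(1 + K_p·G_p(0)).
G_p(0) = 0.8095. Require 1/(1 + K_p·0.8095) = 0.15, so 1 + 0.8095·K_p = 6.667.
K_p = (6.667 − 1)/0.8095 = 7.

K_p = 7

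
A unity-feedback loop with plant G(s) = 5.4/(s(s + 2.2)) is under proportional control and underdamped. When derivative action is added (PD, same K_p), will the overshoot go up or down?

decrease

With PD the characteristic equation becomes s² + (a + K·K_d)s + K·K_p = 0; the damping term grows, ζ rises, overshoot falls.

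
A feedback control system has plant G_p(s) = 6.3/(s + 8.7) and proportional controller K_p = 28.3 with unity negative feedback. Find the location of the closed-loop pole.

Closed-loop transfer function: T(s) = K_p·G_p(s)/(1 + K_p·G_p(s)) = 178.3/(s + 8.7 + 178.3) = 178.3/(s + 187).
The closed-loop pole is at s = −187.

s = -187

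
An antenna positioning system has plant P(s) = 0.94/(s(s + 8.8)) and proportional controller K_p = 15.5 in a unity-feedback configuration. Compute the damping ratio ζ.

ζ = 1.15

The closed-loop denominator is s(s+8.8) + 15.5·0.94 = s² + 8.8s + 14.57.
So ω_n² = 14.57 ⇒ ω_n = 3.817 rad/s, and ζ = 8.8/(2ω_n) = 1.15.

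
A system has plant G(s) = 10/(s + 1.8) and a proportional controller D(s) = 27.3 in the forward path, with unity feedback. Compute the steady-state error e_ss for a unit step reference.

The loop is type 0. Static position error constant K_pos = D(0)·G(0) = 27.3·5.556 = 151.7.
Steady-state error to a unit step: e_ss = 1/(1+K_pos) = 1/152.7 = 0.00655.

0.00655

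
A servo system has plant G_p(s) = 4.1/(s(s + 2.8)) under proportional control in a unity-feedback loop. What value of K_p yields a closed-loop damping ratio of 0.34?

Closed-loop characteristic equation: s² + 2.8s + K_p·4.1 = 0.
So ω_n = √(4.1K_p) and 2ζω_n = 2.8, giving ζ = 2.8/(2√(4.1K_p)).
Setting ζ = 0.34: √(4.1K_p) = 2.8/(2·0.34) = 4.118, so K_p = 16.96/4.1 = 4.14.

K_p = 4.14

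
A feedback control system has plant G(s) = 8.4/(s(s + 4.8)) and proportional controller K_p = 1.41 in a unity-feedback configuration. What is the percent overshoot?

4.7%

From 1 + K_pG(s) = 0: s² + 4.8s + 11.84 = 0 ⇒ ω_n = 3.442, ζ = 0.6974.
%OS = 100·exp(−πζ/√(1−ζ²)) = 100·exp(−π·0.6974/√0.5137) = 4.7%.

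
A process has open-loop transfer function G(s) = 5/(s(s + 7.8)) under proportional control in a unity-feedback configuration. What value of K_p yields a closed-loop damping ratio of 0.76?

K_p = 5.27

Closed-loop characteristic equation: s² + 7.8s + K_p·5 = 0.
So ω_n = √(5K_p) and 2ζω_n = 7.8, giving ζ = 7.8/(2√(5K_p)).
Setting ζ = 0.76: √(5K_p) = 7.8/(2·0.76) = 5.132, so K_p = 26.33/5 = 5.27.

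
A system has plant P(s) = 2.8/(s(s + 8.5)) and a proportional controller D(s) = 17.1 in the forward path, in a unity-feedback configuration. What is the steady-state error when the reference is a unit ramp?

The loop has one pole at the origin (type 1). Velocity error constant K_v = lim_{s→0} s·D(s)P(s) = 17.1·2.8/8.5 = 5.633.
Steady-state error to a unit ramp: e_ss = 1/K_v = 0.178.

0.178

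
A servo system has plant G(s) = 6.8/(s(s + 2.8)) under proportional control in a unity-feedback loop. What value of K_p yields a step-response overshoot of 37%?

From %OS = 100·exp(−πζ/√(1−ζ²)) = 37%, ζ = −ln(0.37)/√(π²+ln²(0.37)) = 0.3017.
Characteristic equation s² + 2.8s + 6.8K_p = 0 gives ζ = 2.8/(2√(6.8K_p)).
Setting ζ = 0.3017: √(6.8K_p) = 2.8/(2·0.3017) = 4.64, so K_p = 21.53/6.8 = 3.17.

K_p = 3.17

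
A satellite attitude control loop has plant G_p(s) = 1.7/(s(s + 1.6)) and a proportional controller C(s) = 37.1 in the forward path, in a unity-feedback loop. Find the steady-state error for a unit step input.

0

The open loop C(s)G_p(s) has a pole at the origin (type 1), so the static position error constant is infinite and e_ss = 1/(1+∞) = 0.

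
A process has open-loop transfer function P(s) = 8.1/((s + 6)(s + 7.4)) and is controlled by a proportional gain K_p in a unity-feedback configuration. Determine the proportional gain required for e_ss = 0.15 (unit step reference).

The loop is type 0, so e_ss(step) = 1/(1 + K_pos) with K_pos = K_p·P(0).
P(0) = 0.1824. Require 1/(1 + K_p·0.1824) = 0.15, so 1 + 0.1824·K_p = 6.667.
K_p = (6.667 − 1)/0.1824 = 31.1.

K_p = 31.1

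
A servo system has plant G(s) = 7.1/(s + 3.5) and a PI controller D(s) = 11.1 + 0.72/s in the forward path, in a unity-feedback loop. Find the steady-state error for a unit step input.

The open loop D(s)G(s) has a pole at the origin (type 1), so the static position error constant is infinite and e_ss = 1/(1+∞) = 0.

0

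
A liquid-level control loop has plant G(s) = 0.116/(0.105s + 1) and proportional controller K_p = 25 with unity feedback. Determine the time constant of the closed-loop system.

Closed loop: T(s) = K_p·G/(1+K_p·G) = 2.9/(0.105s + 1 + 2.9), with pole at s = −(1 + 2.9)/0.105 = −37.14.
Closed-loop time constant τ = 1/37.14 = 0.0269 s.

τ = 0.0269 s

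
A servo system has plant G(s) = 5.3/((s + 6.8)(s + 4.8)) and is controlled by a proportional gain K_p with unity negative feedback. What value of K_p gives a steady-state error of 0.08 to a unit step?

K_p = 70.8

The loop is type 0, so e_ss(step) = 1/(1 + K_pos) with K_pos = K_p·G(0).
G(0) = 0.1624. Require 1/(1 + K_p·0.1624) = 0.08, so 1 + 0.1624·K_p = 12.5.
K_p = (12.5 − 1)/0.1624 = 70.8.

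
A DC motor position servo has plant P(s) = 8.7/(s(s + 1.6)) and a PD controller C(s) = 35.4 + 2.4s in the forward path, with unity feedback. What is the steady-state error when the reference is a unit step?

The open loop C(s)P(s) has a pole at the origin (type 1), so the static position error constant is infinite and e_ss = 1/(1+∞) = 0.

0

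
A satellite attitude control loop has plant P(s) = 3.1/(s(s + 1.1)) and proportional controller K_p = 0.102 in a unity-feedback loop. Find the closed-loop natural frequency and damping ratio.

ω_n = 0.562 rad/s, ζ = 0.978

With unity feedback the closed-loop characteristic equation is s² + 1.1s + 0.102·3.1 = s² + 1.1s + 0.3162 = 0.
Matching s² + 2ζω_n s + ω_n²: ω_n = √0.3162 = 0.5623 rad/s and 2ζω_n = 1.1, so ζ = 1.1/(2·0.5623) = 0.978.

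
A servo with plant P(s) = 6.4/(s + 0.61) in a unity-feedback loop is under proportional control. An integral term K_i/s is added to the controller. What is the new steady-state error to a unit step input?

0

Adding integral action puts a pole at s = 0 in the forward path, raising the system type to 1; a type-1 loop has zero steady-state error to a step.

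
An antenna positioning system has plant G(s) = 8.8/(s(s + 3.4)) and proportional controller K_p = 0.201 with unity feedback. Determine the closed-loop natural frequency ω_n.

With unity feedback the closed-loop characteristic equation is s² + 3.4s + 0.201·8.8 = s² + 3.4s + 1.769 = 0.
So ω_n² = 1.769 ⇒ ω_n = 1.33 rad/s, and ζ = 3.4/(2ω_n) = 1.28.

ω_n = 1.33 rad/s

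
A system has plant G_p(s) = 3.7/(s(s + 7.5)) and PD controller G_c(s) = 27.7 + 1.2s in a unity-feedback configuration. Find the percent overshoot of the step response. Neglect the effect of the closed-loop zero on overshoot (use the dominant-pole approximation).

Forward path: (27.7 + 1.2s)·3.7/(s(s+7.5)). The closed-loop characteristic equation is s² + (7.5 + 3.7·1.2)s + 3.7·27.7 = 0.
That is s² + 11.94s + 102.5 = 0, so ω_n = 10.12 rad/s and ζ = 11.94/(2·10.12) = 0.5897.
%OS = 100·exp(−πζ/√(1−ζ²)) = 10.1%.

10.1%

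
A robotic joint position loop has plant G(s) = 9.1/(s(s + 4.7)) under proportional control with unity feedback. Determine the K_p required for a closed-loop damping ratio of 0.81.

Closed-loop characteristic equation: s² + 4.7s + K_p·9.1 = 0.
So ω_n = √(9.1K_p) and 2ζω_n = 4.7, giving ζ = 4.7/(2√(9.1K_p)).
Setting ζ = 0.81: √(9.1K_p) = 4.7/(2·0.81) = 2.901, so K_p = 8.417/9.1 = 0.925.

K_p = 0.925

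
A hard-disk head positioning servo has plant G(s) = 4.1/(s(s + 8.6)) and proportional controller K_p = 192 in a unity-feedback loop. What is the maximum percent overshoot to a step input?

Closed-loop characteristic equation: s² + 8.6s + 787.2 = 0, so ω_n = 28.06 rad/s and ζ = 8.6/(2·28.06) = 0.1533.
%OS = 100·exp(−πζ/√(1−ζ²)) = 100·exp(−π·0.1533/√0.9765) = 61.4%.

61.4%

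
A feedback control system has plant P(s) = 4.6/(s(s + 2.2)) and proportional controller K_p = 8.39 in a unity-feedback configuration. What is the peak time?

T_p = 0.514 s

The closed-loop denominator s² + 2.2s + 38.59 gives ω_n = √38.59 = 6.212 and ζ = 2.2/(2ω_n) = 0.1771.
Damped frequency ω_d = ω_n√(1−ζ²) = 6.114 rad/s, so peak time T_p = π/ω_d = 0.514 s.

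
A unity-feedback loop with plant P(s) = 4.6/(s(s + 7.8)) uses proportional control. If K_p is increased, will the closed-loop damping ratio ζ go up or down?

ζ = 7.8/(2√(4.6K_p)); increasing K_p raises the denominator, so ζ falls.

decrease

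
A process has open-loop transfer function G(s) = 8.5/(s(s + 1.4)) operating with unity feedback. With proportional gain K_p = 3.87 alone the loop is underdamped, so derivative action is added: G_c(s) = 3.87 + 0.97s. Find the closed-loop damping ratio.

ζ = 0.841

Forward path: (3.87 + 0.97s)·8.5/(s(s+1.4)). The closed-loop characteristic equation is s² + (1.4 + 8.5·0.97)s + 8.5·3.87 = 0.
That is s² + 9.645s + 32.9 = 0, so ω_n = 5.735 rad/s and ζ = 9.645/(2·5.735) = 0.8408.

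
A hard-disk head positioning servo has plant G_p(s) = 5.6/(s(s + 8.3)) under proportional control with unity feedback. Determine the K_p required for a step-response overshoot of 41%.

From %OS = 100·exp(−πζ/√(1−ζ²)) = 41%, ζ = −ln(0.41)/√(π²+ln²(0.41)) = 0.273.
Characteristic equation s² + 8.3s + 5.6K_p = 0 gives ζ = 8.3/(2√(5.6K_p)).
Setting ζ = 0.273: √(5.6K_p) = 8.3/(2·0.273) = 15.2, so K_p = 231/5.6 = 41.3.

K_p = 41.3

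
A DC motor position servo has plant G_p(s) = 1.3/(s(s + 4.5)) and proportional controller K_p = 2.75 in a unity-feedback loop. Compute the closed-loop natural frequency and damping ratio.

1 + K_p·G_p(s) = 0 gives s² + 4.5s + 3.575 = 0.
So ω_n² = 3.575 ⇒ ω_n = 1.891 rad/s, and ζ = 4.5/(2ω_n) = 1.19.

ω_n = 1.89 rad/s, ζ = 1.19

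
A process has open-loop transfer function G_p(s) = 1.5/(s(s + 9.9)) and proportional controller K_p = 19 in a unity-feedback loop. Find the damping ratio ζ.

ζ = 0.927

1 + K_p·G_p(s) = 0 gives s² + 9.9s + 28.5 = 0.
So ω_n² = 28.5 ⇒ ω_n = 5.339 rad/s, and ζ = 9.9/(2ω_n) = 0.927.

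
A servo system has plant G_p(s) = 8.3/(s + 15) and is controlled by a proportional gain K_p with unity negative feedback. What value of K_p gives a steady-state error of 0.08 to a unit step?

K_p = 20.8

The loop is type 0, so e_ss(step) = 1/(1 + K_pos) with K_pos = K_p·G_p(0).
G_p(0) = 0.5533. Require 1/(1 + K_p·0.5533) = 0.08, so 1 + 0.5533·K_p = 12.5.
K_p = (12.5 − 1)/0.5533 = 20.8.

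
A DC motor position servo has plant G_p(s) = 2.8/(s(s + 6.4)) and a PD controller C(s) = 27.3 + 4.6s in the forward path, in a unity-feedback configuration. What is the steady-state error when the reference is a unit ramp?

0.0837

The loop has one pole at the origin (type 1). Velocity error constant K_v = lim_{s→0} s·C(s)G_p(s) = 27.3·2.8/6.4 = 11.94.
Steady-state error to a unit ramp: e_ss = 1/K_v = 0.0837.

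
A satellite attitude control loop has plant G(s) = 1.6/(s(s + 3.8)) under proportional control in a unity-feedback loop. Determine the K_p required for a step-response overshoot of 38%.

From %OS = 100·exp(−πζ/√(1−ζ²)) = 38%, ζ = −ln(0.38)/√(π²+ln²(0.38)) = 0.2943.
Characteristic equation s² + 3.8s + 1.6K_p = 0 gives ζ = 3.8/(2√(1.6K_p)).
Setting ζ = 0.2943: √(1.6K_p) = 3.8/(2·0.2943) = 6.455, so K_p = 41.67/1.6 = 26.

K_p = 26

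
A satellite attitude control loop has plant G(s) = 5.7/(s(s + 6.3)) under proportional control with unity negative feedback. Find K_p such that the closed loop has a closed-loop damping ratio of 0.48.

K_p = 7.56

Closed-loop characteristic equation: s² + 6.3s + K_p·5.7 = 0.
So ω_n = √(5.7K_p) and 2ζω_n = 6.3, giving ζ = 6.3/(2√(5.7K_p)).
Setting ζ = 0.48: √(5.7K_p) = 6.3/(2·0.48) = 6.562, so K_p = 43.07/5.7 = 7.56.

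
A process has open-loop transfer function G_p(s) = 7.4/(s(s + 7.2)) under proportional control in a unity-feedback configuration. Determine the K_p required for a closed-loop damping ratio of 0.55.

K_p = 5.79

Closed-loop characteristic equation: s² + 7.2s + K_p·7.4 = 0.
So ω_n = √(7.4K_p) and 2ζω_n = 7.2, giving ζ = 7.2/(2√(7.4K_p)).
Setting ζ = 0.55: √(7.4K_p) = 7.2/(2·0.55) = 6.545, so K_p = 42.84/7.4 = 5.79.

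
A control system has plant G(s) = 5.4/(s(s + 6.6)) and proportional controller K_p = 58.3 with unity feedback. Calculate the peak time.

From 1 + K_pG(s) = 0: s² + 6.6s + 314.8 = 0 ⇒ ω_n = 17.74, ζ = 0.186.
Damped frequency ω_d = ω_n√(1−ζ²) = 17.43 rad/s, so peak time T_p = π/ω_d = 0.18 s.

T_p = 0.18 s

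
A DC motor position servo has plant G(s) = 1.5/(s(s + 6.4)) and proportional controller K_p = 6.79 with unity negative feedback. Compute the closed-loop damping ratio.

1 + K_p·G(s) = 0 gives s² + 6.4s + 10.19 = 0.
Matching s² + 2ζω_n s + ω_n²: ω_n = √10.19 = 3.191 rad/s and 2ζω_n = 6.4, so ζ = 6.4/(2·3.191) = 1.

ζ = 1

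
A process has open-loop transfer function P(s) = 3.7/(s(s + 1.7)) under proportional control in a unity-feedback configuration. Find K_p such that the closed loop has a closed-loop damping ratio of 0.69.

Closed-loop characteristic equation: s² + 1.7s + K_p·3.7 = 0.
So ω_n = √(3.7K_p) and 2ζω_n = 1.7, giving ζ = 1.7/(2√(3.7K_p)).
Setting ζ = 0.69: √(3.7K_p) = 1.7/(2·0.69) = 1.232, so K_p = 1.518/3.7 = 0.41.

K_p = 0.41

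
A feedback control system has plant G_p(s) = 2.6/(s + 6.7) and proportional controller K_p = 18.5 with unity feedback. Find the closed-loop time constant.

τ = 0.0182 s

Closed-loop transfer function: T(s) = K_p·G_p(s)/(1 + K_p·G_p(s)) = 48.1/(s + 6.7 + 48.1) = 48.1/(s + 54.8).
Time constant τ = 1/54.8 = 0.0182 s.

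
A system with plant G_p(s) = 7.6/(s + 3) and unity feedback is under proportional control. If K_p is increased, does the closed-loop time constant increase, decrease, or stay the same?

The closed-loop bandwidth 3+K_p·7.6 grows with K_p, so τ shrinks.

decrease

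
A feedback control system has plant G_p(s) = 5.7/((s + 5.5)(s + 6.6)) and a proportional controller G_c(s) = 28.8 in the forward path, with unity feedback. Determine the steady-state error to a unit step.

0.181

The loop is type 0. Static position error constant K_pos = G_c(0)·G_p(0) = 28.8·0.157 = 4.522.
Steady-state error to a unit step: e_ss = 1/(1+K_pos) = 1/5.522 = 0.181.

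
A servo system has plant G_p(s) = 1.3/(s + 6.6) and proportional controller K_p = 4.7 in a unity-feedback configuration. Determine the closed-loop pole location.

s = -12.71

Closed-loop transfer function: T(s) = K_p·G_p(s)/(1 + K_p·G_p(s)) = 6.11/(s + 6.6 + 6.11) = 6.11/(s + 12.71).
The closed-loop pole is at s = −12.71.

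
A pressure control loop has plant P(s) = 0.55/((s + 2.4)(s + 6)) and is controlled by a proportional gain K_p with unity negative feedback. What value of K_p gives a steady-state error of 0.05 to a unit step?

Steady-state error for a unit step on this type-0 loop is 1/(1 + K_p·P(0)).
P(0) = 0.03819. Require 1/(1 + K_p·0.03819) = 0.05, so 1 + 0.03819·K_p = 20.
K_p = (20 − 1)/0.03819 = 497.

K_p = 497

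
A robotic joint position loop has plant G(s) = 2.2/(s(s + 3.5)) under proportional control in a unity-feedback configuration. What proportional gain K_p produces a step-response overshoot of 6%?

From %OS = 100·exp(−πζ/√(1−ζ²)) = 6%, ζ = −ln(0.06)/√(π²+ln²(0.06)) = 0.6671.
Characteristic equation s² + 3.5s + 2.2K_p = 0 gives ζ = 3.5/(2√(2.2K_p)).
Setting ζ = 0.6671: √(2.2K_p) = 3.5/(2·0.6671) = 2.623, so K_p = 6.881/2.2 = 3.13.

K_p = 3.13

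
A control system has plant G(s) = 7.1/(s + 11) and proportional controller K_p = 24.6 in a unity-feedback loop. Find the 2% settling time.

Closed-loop transfer function: T(s) = K_p·G(s)/(1 + K_p·G(s)) = 174.7/(s + 11 + 174.7) = 174.7/(s + 185.7).
Time constant τ = 1/185.7 = 0.005386 s, so the 2% settling time is about 4τ = 0.0215 s.

T_s ≈ 0.0215 s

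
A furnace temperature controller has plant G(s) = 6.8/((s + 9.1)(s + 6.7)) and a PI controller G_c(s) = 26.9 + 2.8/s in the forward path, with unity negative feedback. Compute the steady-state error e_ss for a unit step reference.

0

The open loop G_c(s)G(s) has a pole at the origin (type 1), so the static position error constant is infinite and e_ss = 1/(1+∞) = 0.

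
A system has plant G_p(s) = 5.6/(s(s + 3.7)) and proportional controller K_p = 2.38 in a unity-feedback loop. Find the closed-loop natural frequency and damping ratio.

ω_n = 3.65 rad/s, ζ = 0.507

With unity feedback the closed-loop characteristic equation is s² + 3.7s + 2.38·5.6 = s² + 3.7s + 13.33 = 0.
Matching s² + 2ζω_n s + ω_n²: ω_n = √13.33 = 3.651 rad/s and 2ζω_n = 3.7, so ζ = 3.7/(2·3.651) = 0.507.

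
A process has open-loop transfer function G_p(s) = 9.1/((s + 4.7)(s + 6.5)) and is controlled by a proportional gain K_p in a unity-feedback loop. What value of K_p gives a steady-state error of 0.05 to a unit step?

K_p = 63.8

For a type-0 loop with proportional control, e_ss = 1/(1 + K_p·G_p(0)).
G_p(0) = 0.2979. Require 1/(1 + K_p·0.2979) = 0.05, so 1 + 0.2979·K_p = 20.
K_p = (20 − 1)/0.2979 = 63.8.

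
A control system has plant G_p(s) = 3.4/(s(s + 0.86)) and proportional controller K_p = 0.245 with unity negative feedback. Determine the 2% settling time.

The closed-loop denominator s² + 0.86s + 0.833 gives ω_n = √0.833 = 0.9127 and ζ = 0.86/(2ω_n) = 0.4711.
2% settling time T_s ≈ 4/(ζω_n) = 4/0.43 = 9.3 s.

T_s ≈ 9.3 s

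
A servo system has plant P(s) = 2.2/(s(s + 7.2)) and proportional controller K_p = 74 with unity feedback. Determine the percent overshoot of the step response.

The closed-loop denominator s² + 7.2s + 162.8 gives ω_n = √162.8 = 12.76 and ζ = 7.2/(2ω_n) = 0.2821.
%OS = 100·exp(−πζ/√(1−ζ²)) = 100·exp(−π·0.2821/√0.9204) = 39.7%.

39.7%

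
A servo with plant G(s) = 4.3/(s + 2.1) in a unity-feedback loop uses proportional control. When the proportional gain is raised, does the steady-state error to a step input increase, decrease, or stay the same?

e_ss = 1/(1 + K_p·G(0)); a larger K_p raises the denominator, so e_ss decreases.

decrease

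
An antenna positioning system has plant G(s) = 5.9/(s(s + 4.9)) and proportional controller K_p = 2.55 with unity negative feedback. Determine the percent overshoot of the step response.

7.73%

The closed-loop denominator s² + 4.9s + 15.04 gives ω_n = √15.04 = 3.879 and ζ = 4.9/(2ω_n) = 0.6316.
%OS = 100·exp(−πζ/√(1−ζ²)) = 100·exp(−π·0.6316/√0.601) = 7.73%.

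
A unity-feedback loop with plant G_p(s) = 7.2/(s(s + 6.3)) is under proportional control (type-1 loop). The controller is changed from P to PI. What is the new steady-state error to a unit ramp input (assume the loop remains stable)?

The integrator raises the loop to type 2, so K_v → ∞ and e_ss to a ramp is zero.

0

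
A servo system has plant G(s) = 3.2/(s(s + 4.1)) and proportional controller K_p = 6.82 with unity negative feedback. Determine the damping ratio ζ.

With unity feedback the closed-loop characteristic equation is s² + 4.1s + 6.82·3.2 = s² + 4.1s + 21.82 = 0.
So ω_n² = 21.82 ⇒ ω_n = 4.672 rad/s, and ζ = 4.1/(2ω_n) = 0.439.

ζ = 0.439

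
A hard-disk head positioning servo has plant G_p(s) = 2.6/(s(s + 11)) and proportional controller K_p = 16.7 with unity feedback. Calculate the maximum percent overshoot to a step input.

0.856%

From 1 + K_pG_p(s) = 0: s² + 11s + 43.42 = 0 ⇒ ω_n = 6.589, ζ = 0.8347.
%OS = 100·exp(−πζ/√(1−ζ²)) = 100·exp(−π·0.8347/√0.3033) = 0.856%.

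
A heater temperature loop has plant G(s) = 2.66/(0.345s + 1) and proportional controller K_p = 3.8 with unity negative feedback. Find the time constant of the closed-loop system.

τ = 0.0311 s

Closed loop: T(s) = K_p·G/(1+K_p·G) = 10.11/(0.345s + 1 + 10.11), with pole at s = −(1 + 10.11)/0.345 = −32.2.
Closed-loop time constant τ = 1/32.2 = 0.0311 s.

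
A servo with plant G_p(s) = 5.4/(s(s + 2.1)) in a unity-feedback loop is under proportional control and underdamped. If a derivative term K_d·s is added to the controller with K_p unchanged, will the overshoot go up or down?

With PD the characteristic equation becomes s² + (a + K·K_d)s + K·K_p = 0; the damping term grows, ζ rises, overshoot falls.

decrease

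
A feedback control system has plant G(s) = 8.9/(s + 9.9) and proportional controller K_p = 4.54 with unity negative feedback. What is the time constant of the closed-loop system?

τ = 0.0199 s

Closed-loop transfer function: T(s) = K_p·G(s)/(1 + K_p·G(s)) = 40.41/(s + 9.9 + 40.41) = 40.41/(s + 50.31).
Time constant τ = 1/50.31 = 0.0199 s.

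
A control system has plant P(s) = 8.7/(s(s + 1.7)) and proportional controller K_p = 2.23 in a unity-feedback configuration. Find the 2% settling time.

T_s ≈ 4.71 s

From 1 + K_pP(s) = 0: s² + 1.7s + 19.4 = 0 ⇒ ω_n = 4.405, ζ = 0.193.
2% settling time T_s ≈ 4/(ζω_n) = 4/0.85 = 4.71 s.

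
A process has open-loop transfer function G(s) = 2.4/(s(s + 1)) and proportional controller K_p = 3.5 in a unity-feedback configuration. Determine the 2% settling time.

T_s ≈ 8 s

Closed-loop characteristic equation: s² + 1s + 8.4 = 0, so ω_n = 2.898 rad/s and ζ = 1/(2·2.898) = 0.1725.
2% settling time T_s ≈ 4/(ζω_n) = 4/0.5 = 8 s.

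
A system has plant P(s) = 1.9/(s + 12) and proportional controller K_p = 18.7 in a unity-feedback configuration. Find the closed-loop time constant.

τ = 0.021 s

Closed-loop transfer function: T(s) = K_p·P(s)/(1 + K_p·P(s)) = 35.53/(s + 12 + 35.53) = 35.53/(s + 47.53).
Time constant τ = 1/47.53 = 0.021 s.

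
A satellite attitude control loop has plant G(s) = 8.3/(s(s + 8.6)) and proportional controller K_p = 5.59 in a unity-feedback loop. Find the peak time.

T_p = 0.595 s

The closed-loop denominator s² + 8.6s + 46.4 gives ω_n = √46.4 = 6.812 and ζ = 8.6/(2ω_n) = 0.6313.
Damped frequency ω_d = ω_n√(1−ζ²) = 5.283 rad/s, so peak time T_p = π/ω_d = 0.595 s.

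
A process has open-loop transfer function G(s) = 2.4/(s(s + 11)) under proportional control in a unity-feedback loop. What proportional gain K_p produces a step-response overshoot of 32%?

K_p = 108

From %OS = 100·exp(−πζ/√(1−ζ²)) = 32%, ζ = −ln(0.32)/√(π²+ln²(0.32)) = 0.341.
Characteristic equation s² + 11s + 2.4K_p = 0 gives ζ = 11/(2√(2.4K_p)).
Setting ζ = 0.341: √(2.4K_p) = 11/(2·0.341) = 16.13, so K_p = 260.2/2.4 = 108.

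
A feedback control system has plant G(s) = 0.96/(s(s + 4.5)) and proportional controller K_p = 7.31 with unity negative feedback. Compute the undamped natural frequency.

ω_n = 2.65 rad/s

With unity feedback the closed-loop characteristic equation is s² + 4.5s + 7.31·0.96 = s² + 4.5s + 7.018 = 0.
So ω_n² = 7.018 ⇒ ω_n = 2.649 rad/s, and ζ = 4.5/(2ω_n) = 0.849.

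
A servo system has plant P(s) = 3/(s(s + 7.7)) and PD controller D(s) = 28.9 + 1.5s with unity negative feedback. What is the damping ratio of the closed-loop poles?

ζ = 0.655

Forward path: (28.9 + 1.5s)·3/(s(s+7.7)). The closed-loop characteristic equation is s² + (7.7 + 3·1.5)s + 3·28.9 = 0.
That is s² + 12.2s + 86.7 = 0, so ω_n = 9.311 rad/s and ζ = 12.2/(2·9.311) = 0.6551.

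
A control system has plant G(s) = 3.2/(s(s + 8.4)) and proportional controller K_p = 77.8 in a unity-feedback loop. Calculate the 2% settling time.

T_s ≈ 0.952 s

From 1 + K_pG(s) = 0: s² + 8.4s + 249 = 0 ⇒ ω_n = 15.78, ζ = 0.2662.
2% settling time T_s ≈ 4/(ζω_n) = 4/4.2 = 0.952 s.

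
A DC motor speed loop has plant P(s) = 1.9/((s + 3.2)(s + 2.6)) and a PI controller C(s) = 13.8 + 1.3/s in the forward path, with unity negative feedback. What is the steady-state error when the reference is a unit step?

0

The open loop C(s)P(s) has a pole at the origin (type 1), so the static position error constant is infinite and e_ss = 1/(1+∞) = 0.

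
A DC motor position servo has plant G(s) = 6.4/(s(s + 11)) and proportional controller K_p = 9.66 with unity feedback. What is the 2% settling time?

T_s ≈ 0.727 s

Closed-loop characteristic equation: s² + 11s + 61.82 = 0, so ω_n = 7.863 rad/s and ζ = 11/(2·7.863) = 0.6995.
2% settling time T_s ≈ 4/(ζω_n) = 4/5.5 = 0.727 s.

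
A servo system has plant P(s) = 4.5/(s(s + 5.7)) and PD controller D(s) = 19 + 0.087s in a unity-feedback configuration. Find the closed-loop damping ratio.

Forward path: (19 + 0.087s)·4.5/(s(s+5.7)). The closed-loop characteristic equation is s² + (5.7 + 4.5·0.087)s + 4.5·19 = 0.
That is s² + 6.091s + 85.5 = 0, so ω_n = 9.247 rad/s and ζ = 6.091/(2·9.247) = 0.3294.

ζ = 0.329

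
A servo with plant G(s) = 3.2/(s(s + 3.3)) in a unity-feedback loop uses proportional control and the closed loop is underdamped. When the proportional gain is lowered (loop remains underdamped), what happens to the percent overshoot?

ζ = 3.3/(2√(3.2K_p)) rises as K_p falls; higher damping means less overshoot.

decrease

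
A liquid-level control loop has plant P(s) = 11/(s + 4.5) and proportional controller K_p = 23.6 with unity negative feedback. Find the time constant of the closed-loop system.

Closed-loop transfer function: T(s) = K_p·P(s)/(1 + K_p·P(s)) = 259.6/(s + 4.5 + 259.6) = 259.6/(s + 264.1).
Time constant τ = 1/264.1 = 0.00379 s.

τ = 0.00379 s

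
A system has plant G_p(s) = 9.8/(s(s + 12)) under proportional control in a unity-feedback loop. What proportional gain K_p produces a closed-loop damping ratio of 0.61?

K_p = 9.87

Closed-loop characteristic equation: s² + 12s + K_p·9.8 = 0.
So ω_n = √(9.8K_p) and 2ζω_n = 12, giving ζ = 12/(2√(9.8K_p)).
Setting ζ = 0.61: √(9.8K_p) = 12/(2·0.61) = 9.836, so K_p = 96.75/9.8 = 9.87.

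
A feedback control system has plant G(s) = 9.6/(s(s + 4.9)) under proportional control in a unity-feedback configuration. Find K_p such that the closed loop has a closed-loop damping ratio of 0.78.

K_p = 1.03

Closed-loop characteristic equation: s² + 4.9s + K_p·9.6 = 0.
So ω_n = √(9.6K_p) and 2ζω_n = 4.9, giving ζ = 4.9/(2√(9.6K_p)).
Setting ζ = 0.78: √(9.6K_p) = 4.9/(2·0.78) = 3.141, so K_p = 9.866/9.6 = 1.03.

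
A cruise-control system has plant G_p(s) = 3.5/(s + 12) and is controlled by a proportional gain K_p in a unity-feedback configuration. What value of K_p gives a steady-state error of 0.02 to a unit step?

For a type-0 loop with proportional control, e_ss = 1/(1 + K_p·G_p(0)).
G_p(0) = 0.2917. Require 1/(1 + K_p·0.2917) = 0.02, so 1 + 0.2917·K_p = 50.
K_p = (50 − 1)/0.2917 = 168.

K_p = 168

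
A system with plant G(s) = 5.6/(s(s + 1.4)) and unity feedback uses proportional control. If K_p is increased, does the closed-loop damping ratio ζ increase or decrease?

ζ = 1.4/(2√(5.6K_p)); increasing K_p raises the denominator, so ζ falls.

decrease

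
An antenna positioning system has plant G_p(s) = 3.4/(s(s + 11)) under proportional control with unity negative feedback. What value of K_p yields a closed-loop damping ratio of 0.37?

K_p = 65

Closed-loop characteristic equation: s² + 11s + K_p·3.4 = 0.
So ω_n = √(3.4K_p) and 2ζω_n = 11, giving ζ = 11/(2√(3.4K_p)).
Setting ζ = 0.37: √(3.4K_p) = 11/(2·0.37) = 14.86, so K_p = 221/3.4 = 65.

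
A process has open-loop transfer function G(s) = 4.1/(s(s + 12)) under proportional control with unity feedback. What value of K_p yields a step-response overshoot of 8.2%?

K_p = 22.6

From %OS = 100·exp(−πζ/√(1−ζ²)) = 8.2%, ζ = −ln(0.082)/√(π²+ln²(0.082)) = 0.6228.
Characteristic equation s² + 12s + 4.1K_p = 0 gives ζ = 12/(2√(4.1K_p)).
Setting ζ = 0.6228: √(4.1K_p) = 12/(2·0.6228) = 9.633, so K_p = 92.8/4.1 = 22.6.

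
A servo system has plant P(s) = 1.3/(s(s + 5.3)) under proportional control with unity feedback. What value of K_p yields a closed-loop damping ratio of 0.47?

K_p = 24.5

Closed-loop characteristic equation: s² + 5.3s + K_p·1.3 = 0.
So ω_n = √(1.3K_p) and 2ζω_n = 5.3, giving ζ = 5.3/(2√(1.3K_p)).
Setting ζ = 0.47: √(1.3K_p) = 5.3/(2·0.47) = 5.638, so K_p = 31.79/1.3 = 24.5.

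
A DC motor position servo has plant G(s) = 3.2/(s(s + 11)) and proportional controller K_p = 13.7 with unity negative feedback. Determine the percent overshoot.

0.921%

The closed-loop denominator s² + 11s + 43.84 gives ω_n = √43.84 = 6.621 and ζ = 11/(2ω_n) = 0.8307.
%OS = 100·exp(−πζ/√(1−ζ²)) = 100·exp(−π·0.8307/√0.31) = 0.921%.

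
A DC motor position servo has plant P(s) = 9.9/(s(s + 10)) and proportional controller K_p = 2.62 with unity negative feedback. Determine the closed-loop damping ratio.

The closed-loop denominator is s(s+10) + 2.62·9.9 = s² + 10s + 25.94.
So ω_n² = 25.94 ⇒ ω_n = 5.093 rad/s, and ζ = 10/(2ω_n) = 0.982.

ζ = 0.982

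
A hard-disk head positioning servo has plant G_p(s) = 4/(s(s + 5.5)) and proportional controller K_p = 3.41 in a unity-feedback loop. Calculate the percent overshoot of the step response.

3.01%

The closed-loop denominator s² + 5.5s + 13.64 gives ω_n = √13.64 = 3.693 and ζ = 5.5/(2ω_n) = 0.7446.
%OS = 100·exp(−πζ/√(1−ζ²)) = 100·exp(−π·0.7446/√0.4456) = 3.01%.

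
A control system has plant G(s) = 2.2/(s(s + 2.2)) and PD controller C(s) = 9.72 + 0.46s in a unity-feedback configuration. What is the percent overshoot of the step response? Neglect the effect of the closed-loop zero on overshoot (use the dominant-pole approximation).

Forward path: (9.72 + 0.46s)·2.2/(s(s+2.2)). The closed-loop characteristic equation is s² + (2.2 + 2.2·0.46)s + 2.2·9.72 = 0.
That is s² + 3.212s + 21.38 = 0, so ω_n = 4.624 rad/s and ζ = 3.212/(2·4.624) = 0.3473.
%OS = 100·exp(−πζ/√(1−ζ²)) = 31.2%.

31.2%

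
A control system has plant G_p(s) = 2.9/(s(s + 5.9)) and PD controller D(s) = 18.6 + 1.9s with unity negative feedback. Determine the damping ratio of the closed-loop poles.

Forward path: (18.6 + 1.9s)·2.9/(s(s+5.9)). The closed-loop characteristic equation is s² + (5.9 + 2.9·1.9)s + 2.9·18.6 = 0.
That is s² + 11.41s + 53.94 = 0, so ω_n = 7.344 rad/s and ζ = 11.41/(2·7.344) = 0.7768.

ζ = 0.777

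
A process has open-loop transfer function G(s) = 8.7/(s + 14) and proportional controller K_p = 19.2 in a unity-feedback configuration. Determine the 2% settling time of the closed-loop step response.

T_s ≈ 0.0221 s

Closed-loop transfer function: T(s) = K_p·G(s)/(1 + K_p·G(s)) = 167/(s + 14 + 167) = 167/(s + 181).
Time constant τ = 1/181 = 0.005524 s, so the 2% settling time is about 4τ = 0.0221 s.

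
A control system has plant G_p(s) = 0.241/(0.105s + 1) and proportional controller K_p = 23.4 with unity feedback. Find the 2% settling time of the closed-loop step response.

T_s ≈ 0.0633 s

Closed loop: T(s) = K_p·G_p/(1+K_p·G_p) = 5.639/(0.105s + 1 + 5.639), with pole at s = −(1 + 5.639)/0.105 = −63.23.
τ = 1/63.23 = 0.01581 s, so 2% settling time ≈ 4τ = 0.0633 s.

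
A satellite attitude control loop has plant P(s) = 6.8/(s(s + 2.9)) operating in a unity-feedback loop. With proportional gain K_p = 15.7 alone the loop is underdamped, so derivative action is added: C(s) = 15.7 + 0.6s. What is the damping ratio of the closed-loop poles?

Forward path: (15.7 + 0.6s)·6.8/(s(s+2.9)). The closed-loop characteristic equation is s² + (2.9 + 6.8·0.6)s + 6.8·15.7 = 0.
That is s² + 6.98s + 106.8 = 0, so ω_n = 10.33 rad/s and ζ = 6.98/(2·10.33) = 0.3378.

ζ = 0.338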